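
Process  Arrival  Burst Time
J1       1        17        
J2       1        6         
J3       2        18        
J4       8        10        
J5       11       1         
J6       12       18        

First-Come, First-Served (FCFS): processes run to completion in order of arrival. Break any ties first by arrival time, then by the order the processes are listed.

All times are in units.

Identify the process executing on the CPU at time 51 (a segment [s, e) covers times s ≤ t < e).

Gantt: | idle 0-1 | J1 1-18 | J2 18-24 | J3 24-42 | J4 42-52 | J5 52-53 | J6 53-71 |
Completion: J1=18  J2=24  J3=42  J4=52  J5=53  J6=71
Turnaround (C−A): J1=17  J2=23  J3=40  J4=44  J5=42  J6=59

J4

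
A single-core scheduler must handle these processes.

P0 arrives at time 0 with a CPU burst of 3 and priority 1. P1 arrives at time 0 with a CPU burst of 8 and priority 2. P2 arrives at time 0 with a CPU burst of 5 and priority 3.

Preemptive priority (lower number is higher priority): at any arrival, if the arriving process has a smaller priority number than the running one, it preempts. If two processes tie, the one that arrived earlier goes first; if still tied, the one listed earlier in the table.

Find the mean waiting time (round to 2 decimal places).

4.67

Gantt: | P0 0-3 | P1 3-11 | P2 11-16 |
Completion: P0=3  P1=11  P2=16
Waiting times: P0=0, P1=3, P2=11
Average waiting = (0+3+11) / 3 = 14/3 = 4.67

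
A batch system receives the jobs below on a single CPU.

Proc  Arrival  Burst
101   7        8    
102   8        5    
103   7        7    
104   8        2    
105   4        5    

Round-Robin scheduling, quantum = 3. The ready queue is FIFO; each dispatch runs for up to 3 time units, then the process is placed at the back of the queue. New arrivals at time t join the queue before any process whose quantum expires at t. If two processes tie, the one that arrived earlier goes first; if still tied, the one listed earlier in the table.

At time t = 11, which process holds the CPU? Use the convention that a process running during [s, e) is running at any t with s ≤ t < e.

Timeline: | idle 0-4 | 105 4-7 | 101 7-10 | 103 10-13 | 105 13-15 | 102 15-18 | 104 18-20 | 101 20-23 | 103 23-26 | 102 26-28 | 101 28-30 | 103 30-31 |
Completion: 101=30  102=28  103=31  104=20  105=15
Turnaround (C−A): 101=23  102=20  103=24  104=12  105=11

103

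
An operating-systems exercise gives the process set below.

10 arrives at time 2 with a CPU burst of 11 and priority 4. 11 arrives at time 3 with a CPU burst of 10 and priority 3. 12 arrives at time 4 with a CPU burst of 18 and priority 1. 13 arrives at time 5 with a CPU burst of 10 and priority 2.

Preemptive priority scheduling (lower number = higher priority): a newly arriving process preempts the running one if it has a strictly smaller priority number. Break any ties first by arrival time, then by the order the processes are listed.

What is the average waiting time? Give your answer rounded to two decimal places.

20.75

Schedule: | idle 0-2 | 10 2-3 | 11 3-4 | 12 4-22 | 13 22-32 | 11 32-41 | 10 41-51 |
Completion: 10=51  11=41  12=22  13=32
Turnaround (C−A): 10=49  11=38  12=18  13=27
Waiting times: 10=38, 11=28, 12=0, 13=17
Average waiting = (38+28+0+17) / 4 = 83/4 = 20.75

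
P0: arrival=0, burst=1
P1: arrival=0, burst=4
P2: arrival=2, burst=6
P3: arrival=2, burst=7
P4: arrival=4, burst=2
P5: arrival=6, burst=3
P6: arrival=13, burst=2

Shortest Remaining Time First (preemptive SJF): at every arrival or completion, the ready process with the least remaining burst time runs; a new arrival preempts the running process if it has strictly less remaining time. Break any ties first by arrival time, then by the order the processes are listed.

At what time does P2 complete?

Gantt: | P0 0-1 | P1 1-5 | P4 5-7 | P5 7-10 | P2 10-13 | P6 13-15 | P2 15-18 | P3 18-25 |
Completion: P0=1  P1=5  P2=18  P3=25  P4=7  P5=10  P6=15
Turnaround (C−A): P0=1  P1=5  P2=16  P3=23  P4=3  P5=4  P6=2

18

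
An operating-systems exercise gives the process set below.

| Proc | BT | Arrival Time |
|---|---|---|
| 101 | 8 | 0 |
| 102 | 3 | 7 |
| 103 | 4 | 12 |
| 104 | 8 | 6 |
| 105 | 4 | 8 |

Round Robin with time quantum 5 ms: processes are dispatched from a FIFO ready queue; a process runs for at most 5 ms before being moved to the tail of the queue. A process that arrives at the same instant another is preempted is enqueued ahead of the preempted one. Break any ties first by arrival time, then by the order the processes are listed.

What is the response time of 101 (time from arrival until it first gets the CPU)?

Schedule: | 101 0-8 | 104 8-13 | 102 13-16 | 105 16-20 | 103 20-24 | 104 24-27 |
Completion: 101=8  102=16  103=24  104=27  105=20
Turnaround (C−A): 101=8  102=9  103=12  104=21  105=12
Response(101) = first start − arrival = 0 − 0 = 0

0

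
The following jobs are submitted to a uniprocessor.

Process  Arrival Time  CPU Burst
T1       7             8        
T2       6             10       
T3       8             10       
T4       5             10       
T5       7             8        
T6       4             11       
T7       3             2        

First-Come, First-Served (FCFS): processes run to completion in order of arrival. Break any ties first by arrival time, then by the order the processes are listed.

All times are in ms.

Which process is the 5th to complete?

T1

Schedule: | idle 0-3 | T7 3-5 | T6 5-16 | T4 16-26 | T2 26-36 | T1 36-44 | T5 44-52 | T3 52-62 |
Completion: T1=44  T2=36  T3=62  T4=26  T5=52  T6=16  T7=5
Turnaround (C−A): T1=37  T2=30  T3=54  T4=21  T5=45  T6=12  T7=2
Finish order: T7 → T6 → T4 → T2 → T1 → T5 → T3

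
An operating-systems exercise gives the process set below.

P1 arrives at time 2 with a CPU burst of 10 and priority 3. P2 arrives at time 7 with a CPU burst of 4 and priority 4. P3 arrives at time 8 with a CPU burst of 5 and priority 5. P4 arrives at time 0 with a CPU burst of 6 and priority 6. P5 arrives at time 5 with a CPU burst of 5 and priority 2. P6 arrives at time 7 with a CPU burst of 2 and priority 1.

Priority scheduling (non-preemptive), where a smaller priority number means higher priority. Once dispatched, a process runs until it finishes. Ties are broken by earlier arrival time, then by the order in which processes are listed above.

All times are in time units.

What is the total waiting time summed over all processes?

51

Gantt: | P4 0-6 | P5 6-11 | P6 11-13 | P1 13-23 | P2 23-27 | P3 27-32 |
Completion: P1=23  P2=27  P3=32  P4=6  P5=11  P6=13
Waiting = turnaround − burst: P1=11, P2=16, P3=19, P4=0, P5=1, P6=4
Total waiting = 11 + 16 + 19 + 0 + 1 + 4 = 51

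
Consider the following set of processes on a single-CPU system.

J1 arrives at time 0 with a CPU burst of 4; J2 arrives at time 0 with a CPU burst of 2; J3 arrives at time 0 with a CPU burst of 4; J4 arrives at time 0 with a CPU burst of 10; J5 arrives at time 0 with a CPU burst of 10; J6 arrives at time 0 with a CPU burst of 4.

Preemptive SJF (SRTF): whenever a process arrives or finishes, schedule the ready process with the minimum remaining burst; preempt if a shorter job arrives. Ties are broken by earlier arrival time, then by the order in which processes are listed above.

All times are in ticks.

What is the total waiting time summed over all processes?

56

Schedule: | J2 0-2 | J1 2-6 | J3 6-10 | J6 10-14 | J4 14-24 | J5 24-34 |
Completion: J1=6  J2=2  J3=10  J4=24  J5=34  J6=14
Turnaround (C−A): J1=6  J2=2  J3=10  J4=24  J5=34  J6=14
Waiting = turnaround − burst: J1=2, J2=0, J3=6, J4=14, J5=24, J6=10
Total waiting = 2 + 0 + 6 + 14 + 24 + 10 = 56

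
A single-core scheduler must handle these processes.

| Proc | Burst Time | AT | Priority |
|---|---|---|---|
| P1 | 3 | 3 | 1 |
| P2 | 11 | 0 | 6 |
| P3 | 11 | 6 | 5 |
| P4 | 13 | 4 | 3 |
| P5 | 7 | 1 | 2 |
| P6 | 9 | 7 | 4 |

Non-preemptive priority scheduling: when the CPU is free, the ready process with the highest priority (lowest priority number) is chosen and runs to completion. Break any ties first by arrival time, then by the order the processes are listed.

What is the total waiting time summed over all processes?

102

Schedule: | P2 0-11 | P1 11-14 | P5 14-21 | P4 21-34 | P6 34-43 | P3 43-54 |
Completion: P1=14  P2=11  P3=54  P4=34  P5=21  P6=43
Turnaround (C−A): P1=11  P2=11  P3=48  P4=30  P5=20  P6=36
Waiting = turnaround − burst: P1=8, P2=0, P3=37, P4=17, P5=13, P6=27
Total waiting = 8 + 0 + 37 + 17 + 13 + 27 = 102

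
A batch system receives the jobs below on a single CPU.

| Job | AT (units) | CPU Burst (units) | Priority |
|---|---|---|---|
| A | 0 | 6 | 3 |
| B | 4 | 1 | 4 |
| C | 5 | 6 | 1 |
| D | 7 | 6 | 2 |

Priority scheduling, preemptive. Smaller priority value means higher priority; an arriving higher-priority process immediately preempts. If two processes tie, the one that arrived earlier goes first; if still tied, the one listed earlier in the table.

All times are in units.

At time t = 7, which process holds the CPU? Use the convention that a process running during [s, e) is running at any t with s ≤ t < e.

C

Gantt: | A 0-5 | C 5-11 | D 11-17 | A 17-18 | B 18-19 |
Completion: A=18  B=19  C=11  D=17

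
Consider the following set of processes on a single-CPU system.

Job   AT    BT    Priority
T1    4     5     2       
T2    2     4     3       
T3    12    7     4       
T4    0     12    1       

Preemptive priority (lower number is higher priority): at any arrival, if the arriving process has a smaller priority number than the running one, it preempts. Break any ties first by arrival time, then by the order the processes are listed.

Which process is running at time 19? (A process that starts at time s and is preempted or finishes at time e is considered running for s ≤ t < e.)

Schedule: | T4 0-12 | T1 12-17 | T2 17-21 | T3 21-28 |
Completion: T1=17  T2=21  T3=28  T4=12

T2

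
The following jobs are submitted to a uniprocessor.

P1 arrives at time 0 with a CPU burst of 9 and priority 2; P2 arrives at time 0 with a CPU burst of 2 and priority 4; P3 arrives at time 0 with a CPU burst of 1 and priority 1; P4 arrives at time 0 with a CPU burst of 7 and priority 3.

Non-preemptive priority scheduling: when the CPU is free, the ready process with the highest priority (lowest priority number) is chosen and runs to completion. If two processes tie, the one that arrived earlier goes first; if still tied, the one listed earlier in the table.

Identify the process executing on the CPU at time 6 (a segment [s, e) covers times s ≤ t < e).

P1

Gantt: | P3 0-1 | P1 1-10 | P4 10-17 | P2 17-19 |
Completion: P1=10  P2=19  P3=1  P4=17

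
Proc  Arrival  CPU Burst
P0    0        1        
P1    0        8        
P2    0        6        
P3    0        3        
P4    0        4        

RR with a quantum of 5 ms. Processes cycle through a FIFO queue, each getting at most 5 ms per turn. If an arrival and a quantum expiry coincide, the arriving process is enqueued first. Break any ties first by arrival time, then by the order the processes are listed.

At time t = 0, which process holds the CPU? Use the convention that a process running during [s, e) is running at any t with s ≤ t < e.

Gantt: | P0 0-1 | P1 1-6 | P2 6-11 | P3 11-14 | P4 14-18 | P1 18-21 | P2 21-22 |
Completion: P0=1  P1=21  P2=22  P3=14  P4=18

P0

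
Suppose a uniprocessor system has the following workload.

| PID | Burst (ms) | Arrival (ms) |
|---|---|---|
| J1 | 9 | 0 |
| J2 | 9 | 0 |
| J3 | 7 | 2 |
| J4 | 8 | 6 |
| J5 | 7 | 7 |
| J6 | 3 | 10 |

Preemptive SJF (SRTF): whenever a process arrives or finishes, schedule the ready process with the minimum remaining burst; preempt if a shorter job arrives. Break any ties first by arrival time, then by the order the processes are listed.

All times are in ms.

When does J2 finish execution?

Gantt: | J1 0-9 | J3 9-10 | J6 10-13 | J3 13-19 | J5 19-26 | J4 26-34 | J2 34-43 |
Completion: J1=9  J2=43  J3=19  J4=34  J5=26  J6=13

43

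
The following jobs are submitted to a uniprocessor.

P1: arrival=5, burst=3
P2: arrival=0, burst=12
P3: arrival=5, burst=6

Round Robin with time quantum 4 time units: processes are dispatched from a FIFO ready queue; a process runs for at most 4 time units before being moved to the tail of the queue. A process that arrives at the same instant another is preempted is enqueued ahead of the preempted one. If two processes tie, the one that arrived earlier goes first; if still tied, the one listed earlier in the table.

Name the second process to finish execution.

P2

Schedule: | P2 0-8 | P1 8-11 | P3 11-15 | P2 15-19 | P3 19-21 |
Completion: P1=11  P2=19  P3=21
Turnaround (C−A): P1=6  P2=19  P3=16
Finish order: P1 → P2 → P3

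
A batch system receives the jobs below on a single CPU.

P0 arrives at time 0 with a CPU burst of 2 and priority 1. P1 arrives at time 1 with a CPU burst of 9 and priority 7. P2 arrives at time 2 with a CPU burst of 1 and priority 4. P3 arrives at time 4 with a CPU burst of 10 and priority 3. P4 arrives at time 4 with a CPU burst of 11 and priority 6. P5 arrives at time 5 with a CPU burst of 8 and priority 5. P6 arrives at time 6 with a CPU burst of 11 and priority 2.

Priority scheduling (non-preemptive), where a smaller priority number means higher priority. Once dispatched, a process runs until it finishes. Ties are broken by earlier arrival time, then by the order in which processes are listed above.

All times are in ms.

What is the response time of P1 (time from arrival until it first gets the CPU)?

Gantt: | P0 0-2 | P2 2-3 | P1 3-12 | P6 12-23 | P3 23-33 | P5 33-41 | P4 41-52 |
Completion: P0=2  P1=12  P2=3  P3=33  P4=52  P5=41  P6=23
Turnaround (C−A): P0=2  P1=11  P2=1  P3=29  P4=48  P5=36  P6=17
Response(P1) = first start − arrival = 3 − 1 = 2

2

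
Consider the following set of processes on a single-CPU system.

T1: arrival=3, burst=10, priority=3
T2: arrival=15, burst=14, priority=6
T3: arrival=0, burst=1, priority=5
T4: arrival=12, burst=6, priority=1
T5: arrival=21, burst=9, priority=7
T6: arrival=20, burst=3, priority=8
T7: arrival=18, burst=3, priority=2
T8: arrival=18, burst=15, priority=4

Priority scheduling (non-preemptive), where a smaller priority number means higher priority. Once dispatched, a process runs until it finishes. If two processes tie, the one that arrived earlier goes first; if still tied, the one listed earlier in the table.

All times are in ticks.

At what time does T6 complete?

63

Schedule: | T3 0-1 | idle 1-3 | T1 3-13 | T4 13-19 | T7 19-22 | T8 22-37 | T2 37-51 | T5 51-60 | T6 60-63 |
Completion: T1=13  T2=51  T3=1  T4=19  T5=60  T6=63  T7=22  T8=37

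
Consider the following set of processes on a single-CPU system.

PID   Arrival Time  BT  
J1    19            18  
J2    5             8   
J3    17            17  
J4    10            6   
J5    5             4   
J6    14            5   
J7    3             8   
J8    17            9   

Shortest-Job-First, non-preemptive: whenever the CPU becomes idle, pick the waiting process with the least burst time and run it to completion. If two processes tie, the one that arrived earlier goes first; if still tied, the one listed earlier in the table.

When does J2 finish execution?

34

Gantt: | idle 0-3 | J7 3-11 | J5 11-15 | J6 15-20 | J4 20-26 | J2 26-34 | J8 34-43 | J3 43-60 | J1 60-78 |
Completion: J1=78  J2=34  J3=60  J4=26  J5=15  J6=20  J7=11  J8=43
Turnaround (C−A): J1=59  J2=29  J3=43  J4=16  J5=10  J6=6  J7=8  J8=26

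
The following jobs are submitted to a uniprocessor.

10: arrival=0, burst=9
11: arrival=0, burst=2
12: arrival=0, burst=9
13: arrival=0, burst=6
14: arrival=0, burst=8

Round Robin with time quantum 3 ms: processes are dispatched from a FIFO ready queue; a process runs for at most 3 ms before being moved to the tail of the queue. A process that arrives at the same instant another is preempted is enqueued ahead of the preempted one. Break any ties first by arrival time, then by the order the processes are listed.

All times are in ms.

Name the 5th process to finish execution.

Schedule: | 10 0-3 | 11 3-5 | 12 5-8 | 13 8-11 | 14 11-14 | 10 14-17 | 12 17-20 | 13 20-23 | 14 23-26 | 10 26-29 | 12 29-32 | 14 32-34 |
Completion: 10=29  11=5  12=32  13=23  14=34
Finish order: 11 → 13 → 10 → 12 → 14

14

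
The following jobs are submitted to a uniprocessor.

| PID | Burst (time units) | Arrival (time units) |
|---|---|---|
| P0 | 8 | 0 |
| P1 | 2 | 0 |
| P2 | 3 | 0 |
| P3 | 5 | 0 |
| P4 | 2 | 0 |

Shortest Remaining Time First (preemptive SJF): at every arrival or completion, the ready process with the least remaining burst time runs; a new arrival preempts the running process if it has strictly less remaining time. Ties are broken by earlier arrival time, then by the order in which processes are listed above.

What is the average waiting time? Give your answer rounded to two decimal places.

Timeline: | P1 0-2 | P4 2-4 | P2 4-7 | P3 7-12 | P0 12-20 |
Completion: P0=20  P1=2  P2=7  P3=12  P4=4
Waiting times: P0=12, P1=0, P2=4, P3=7, P4=2
Average waiting = (12+0+4+7+2) / 5 = 25/5 = 5.00

5.00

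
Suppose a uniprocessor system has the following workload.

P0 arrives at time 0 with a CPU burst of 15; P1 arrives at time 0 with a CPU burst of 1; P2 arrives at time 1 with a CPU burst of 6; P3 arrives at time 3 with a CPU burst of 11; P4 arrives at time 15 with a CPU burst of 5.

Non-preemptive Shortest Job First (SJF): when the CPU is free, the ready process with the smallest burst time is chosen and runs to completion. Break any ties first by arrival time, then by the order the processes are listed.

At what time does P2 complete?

7

Gantt: | P1 0-1 | P2 1-7 | P3 7-18 | P4 18-23 | P0 23-38 |
Completion: P0=38  P1=1  P2=7  P3=18  P4=23
Turnaround (C−A): P0=38  P1=1  P2=6  P3=15  P4=8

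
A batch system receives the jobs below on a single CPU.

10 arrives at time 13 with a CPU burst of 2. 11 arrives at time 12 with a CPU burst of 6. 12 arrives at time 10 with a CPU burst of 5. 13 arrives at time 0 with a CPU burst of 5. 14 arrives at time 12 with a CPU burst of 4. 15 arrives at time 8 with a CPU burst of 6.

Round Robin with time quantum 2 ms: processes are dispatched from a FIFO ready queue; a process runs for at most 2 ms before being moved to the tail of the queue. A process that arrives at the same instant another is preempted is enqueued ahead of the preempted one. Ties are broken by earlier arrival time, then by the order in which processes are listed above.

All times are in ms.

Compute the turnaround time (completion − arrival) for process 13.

Schedule: | 13 0-5 | idle 5-8 | 15 8-10 | 12 10-12 | 15 12-14 | 11 14-16 | 14 16-18 | 12 18-20 | 10 20-22 | 15 22-24 | 11 24-26 | 14 26-28 | 12 28-29 | 11 29-31 |
Completion: 10=22  11=31  12=29  13=5  14=28  15=24
Turnaround (C−A): 10=9  11=19  12=19  13=5  14=16  15=16
Turnaround(13) = completion − arrival = 5 − 0 = 5

5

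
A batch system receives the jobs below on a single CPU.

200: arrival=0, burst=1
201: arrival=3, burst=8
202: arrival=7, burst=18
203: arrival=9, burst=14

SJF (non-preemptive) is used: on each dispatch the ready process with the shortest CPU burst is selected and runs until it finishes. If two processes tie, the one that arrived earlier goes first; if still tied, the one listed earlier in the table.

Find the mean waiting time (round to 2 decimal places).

Schedule: | 200 0-1 | idle 1-3 | 201 3-11 | 203 11-25 | 202 25-43 |
Completion: 200=1  201=11  202=43  203=25
Waiting times: 200=0, 201=0, 202=18, 203=2
Average waiting = (0+0+18+2) / 4 = 20/4 = 5.00

5.00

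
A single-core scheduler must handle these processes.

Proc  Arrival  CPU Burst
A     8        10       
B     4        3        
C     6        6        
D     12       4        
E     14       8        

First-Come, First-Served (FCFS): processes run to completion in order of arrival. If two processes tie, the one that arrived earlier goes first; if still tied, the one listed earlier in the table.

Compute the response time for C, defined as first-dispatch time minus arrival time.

Schedule: | idle 0-4 | B 4-7 | C 7-13 | A 13-23 | D 23-27 | E 27-35 |
Completion: A=23  B=7  C=13  D=27  E=35
Response(C) = first start − arrival = 7 − 6 = 1

1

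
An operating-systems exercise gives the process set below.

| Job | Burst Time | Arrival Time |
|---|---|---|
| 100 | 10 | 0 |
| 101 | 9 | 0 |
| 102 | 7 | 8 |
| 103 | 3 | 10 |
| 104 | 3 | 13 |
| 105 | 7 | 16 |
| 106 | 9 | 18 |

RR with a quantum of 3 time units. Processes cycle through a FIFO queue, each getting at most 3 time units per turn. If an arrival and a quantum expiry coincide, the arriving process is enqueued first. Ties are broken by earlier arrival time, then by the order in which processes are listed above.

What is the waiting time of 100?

27

Timeline: | 100 0-3 | 101 3-6 | 100 6-9 | 101 9-12 | 102 12-15 | 100 15-18 | 103 18-21 | 101 21-24 | 104 24-27 | 102 27-30 | 105 30-33 | 106 33-36 | 100 36-37 | 102 37-38 | 105 38-41 | 106 41-44 | 105 44-45 | 106 45-48 |
Completion: 100=37  101=24  102=38  103=21  104=27  105=45  106=48
Waiting(100) = turnaround − burst = 37 − 10 = 27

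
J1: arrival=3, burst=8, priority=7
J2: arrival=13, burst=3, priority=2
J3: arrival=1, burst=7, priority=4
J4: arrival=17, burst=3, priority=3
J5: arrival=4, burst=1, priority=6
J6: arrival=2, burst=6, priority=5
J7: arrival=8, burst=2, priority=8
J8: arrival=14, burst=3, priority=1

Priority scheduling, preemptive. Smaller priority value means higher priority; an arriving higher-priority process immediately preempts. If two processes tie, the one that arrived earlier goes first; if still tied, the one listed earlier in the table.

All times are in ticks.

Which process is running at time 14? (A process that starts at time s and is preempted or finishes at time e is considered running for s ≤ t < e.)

J8

Timeline: | idle 0-1 | J3 1-8 | J6 8-13 | J2 13-14 | J8 14-17 | J2 17-19 | J4 19-22 | J6 22-23 | J5 23-24 | J1 24-32 | J7 32-34 |
Completion: J1=32  J2=19  J3=8  J4=22  J5=24  J6=23  J7=34  J8=17
Turnaround (C−A): J1=29  J2=6  J3=7  J4=5  J5=20  J6=21  J7=26  J8=3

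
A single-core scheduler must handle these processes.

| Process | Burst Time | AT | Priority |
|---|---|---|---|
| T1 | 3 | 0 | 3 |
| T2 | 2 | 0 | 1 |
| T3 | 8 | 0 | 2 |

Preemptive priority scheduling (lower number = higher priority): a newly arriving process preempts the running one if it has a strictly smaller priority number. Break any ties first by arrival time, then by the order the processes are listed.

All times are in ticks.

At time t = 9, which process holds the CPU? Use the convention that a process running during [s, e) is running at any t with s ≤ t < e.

T3

Schedule: | T2 0-2 | T3 2-10 | T1 10-13 |
Completion: T1=13  T2=2  T3=10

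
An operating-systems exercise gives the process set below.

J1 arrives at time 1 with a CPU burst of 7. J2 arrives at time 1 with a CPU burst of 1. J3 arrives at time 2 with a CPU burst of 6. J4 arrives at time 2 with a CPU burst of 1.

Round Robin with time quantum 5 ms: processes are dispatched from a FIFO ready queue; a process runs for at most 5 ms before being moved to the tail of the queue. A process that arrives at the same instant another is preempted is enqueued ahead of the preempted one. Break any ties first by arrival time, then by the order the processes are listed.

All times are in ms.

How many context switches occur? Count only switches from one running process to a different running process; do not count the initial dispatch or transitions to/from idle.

5

Gantt: | idle 0-1 | J1 1-6 | J2 6-7 | J3 7-12 | J4 12-13 | J1 13-15 | J3 15-16 |
Completion: J1=15  J2=7  J3=16  J4=13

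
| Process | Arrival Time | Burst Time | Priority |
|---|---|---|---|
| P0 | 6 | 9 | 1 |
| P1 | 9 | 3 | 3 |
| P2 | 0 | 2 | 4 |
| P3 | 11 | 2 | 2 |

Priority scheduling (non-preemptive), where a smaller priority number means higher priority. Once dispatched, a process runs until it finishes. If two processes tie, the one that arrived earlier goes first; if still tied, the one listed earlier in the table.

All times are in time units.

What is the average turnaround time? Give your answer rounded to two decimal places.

Timeline: | P2 0-2 | idle 2-6 | P0 6-15 | P3 15-17 | P1 17-20 |
Completion: P0=15  P1=20  P2=2  P3=17
Turnaround times: P0=9, P1=11, P2=2, P3=6
Average turnaround = (9+11+2+6) / 4 = 28/4 = 7.00

7.00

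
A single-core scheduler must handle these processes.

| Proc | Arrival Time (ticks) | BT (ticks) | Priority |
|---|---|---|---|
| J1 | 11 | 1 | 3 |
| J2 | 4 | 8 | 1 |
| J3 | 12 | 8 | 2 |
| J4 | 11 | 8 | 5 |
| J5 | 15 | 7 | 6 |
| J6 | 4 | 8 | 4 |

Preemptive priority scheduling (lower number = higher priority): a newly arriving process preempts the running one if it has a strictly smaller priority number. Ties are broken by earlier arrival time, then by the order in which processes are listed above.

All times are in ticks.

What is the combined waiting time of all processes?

66

Gantt: | idle 0-4 | J2 4-12 | J3 12-20 | J1 20-21 | J6 21-29 | J4 29-37 | J5 37-44 |
Completion: J1=21  J2=12  J3=20  J4=37  J5=44  J6=29
Waiting = turnaround − burst: J1=9, J2=0, J3=0, J4=18, J5=22, J6=17
Total waiting = 9 + 0 + 0 + 18 + 22 + 17 = 66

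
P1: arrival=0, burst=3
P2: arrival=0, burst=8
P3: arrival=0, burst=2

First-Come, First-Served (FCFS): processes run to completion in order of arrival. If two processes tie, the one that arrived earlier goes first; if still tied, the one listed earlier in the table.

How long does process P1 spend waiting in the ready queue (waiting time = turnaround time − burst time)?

Gantt: | P1 0-3 | P2 3-11 | P3 11-13 |
Completion: P1=3  P2=11  P3=13
Turnaround (C−A): P1=3  P2=11  P3=13
Waiting(P1) = turnaround − burst = 3 − 3 = 0

0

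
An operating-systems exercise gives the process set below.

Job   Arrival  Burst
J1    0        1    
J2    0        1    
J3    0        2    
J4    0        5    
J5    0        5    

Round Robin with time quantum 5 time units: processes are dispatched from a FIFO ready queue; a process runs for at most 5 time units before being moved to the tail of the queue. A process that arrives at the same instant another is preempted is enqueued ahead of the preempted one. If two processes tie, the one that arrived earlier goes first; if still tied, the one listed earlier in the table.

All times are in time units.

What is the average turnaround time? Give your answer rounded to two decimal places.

Timeline: | J1 0-1 | J2 1-2 | J3 2-4 | J4 4-9 | J5 9-14 |
Completion: J1=1  J2=2  J3=4  J4=9  J5=14
Turnaround (C−A): J1=1  J2=2  J3=4  J4=9  J5=14
Turnaround times: J1=1, J2=2, J3=4, J4=9, J5=14
Average turnaround = (1+2+4+9+14) / 5 = 30/5 = 6.00

6.00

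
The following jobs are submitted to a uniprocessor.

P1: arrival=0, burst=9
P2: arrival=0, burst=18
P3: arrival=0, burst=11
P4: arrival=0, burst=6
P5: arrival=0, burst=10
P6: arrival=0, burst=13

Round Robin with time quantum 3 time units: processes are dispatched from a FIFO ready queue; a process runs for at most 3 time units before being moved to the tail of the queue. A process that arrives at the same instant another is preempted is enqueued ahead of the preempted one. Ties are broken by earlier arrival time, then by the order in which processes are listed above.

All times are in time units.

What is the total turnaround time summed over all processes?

Gantt: | P1 0-3 | P2 3-6 | P3 6-9 | P4 9-12 | P5 12-15 | P6 15-18 | P1 18-21 | P2 21-24 | P3 24-27 | P4 27-30 | P5 30-33 | P6 33-36 | P1 36-39 | P2 39-42 | P3 42-45 | P5 45-48 | P6 48-51 | P2 51-54 | P3 54-56 | P5 56-57 | P6 57-60 | P2 60-63 | P6 63-64 | P2 64-67 |
Completion: P1=39  P2=67  P3=56  P4=30  P5=57  P6=64
Turnaround (C−A): P1=39  P2=67  P3=56  P4=30  P5=57  P6=64
Turnaround = completion − arrival: P1=39, P2=67, P3=56, P4=30, P5=57, P6=64
Total turnaround = 39 + 67 + 56 + 30 + 57 + 64 = 313

313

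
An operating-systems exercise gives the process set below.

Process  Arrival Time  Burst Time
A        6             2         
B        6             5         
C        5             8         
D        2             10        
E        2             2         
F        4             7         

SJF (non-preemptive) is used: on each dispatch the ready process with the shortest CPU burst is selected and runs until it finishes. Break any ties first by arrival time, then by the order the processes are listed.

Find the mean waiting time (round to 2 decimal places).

Gantt: | idle 0-2 | E 2-4 | F 4-11 | A 11-13 | B 13-18 | C 18-26 | D 26-36 |
Completion: A=13  B=18  C=26  D=36  E=4  F=11
Waiting times: A=5, B=7, C=13, D=24, E=0, F=0
Average waiting = (5+7+13+24+0+0) / 6 = 49/6 = 8.17

8.17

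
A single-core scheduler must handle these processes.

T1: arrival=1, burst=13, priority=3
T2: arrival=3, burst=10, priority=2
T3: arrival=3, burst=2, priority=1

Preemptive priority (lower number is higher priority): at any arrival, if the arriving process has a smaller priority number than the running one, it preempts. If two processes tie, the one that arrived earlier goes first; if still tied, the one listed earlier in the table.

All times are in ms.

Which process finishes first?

Schedule: | idle 0-1 | T1 1-3 | T3 3-5 | T2 5-15 | T1 15-26 |
Completion: T1=26  T2=15  T3=5
Turnaround (C−A): T1=25  T2=12  T3=2
Finish order: T3 → T2 → T1

T3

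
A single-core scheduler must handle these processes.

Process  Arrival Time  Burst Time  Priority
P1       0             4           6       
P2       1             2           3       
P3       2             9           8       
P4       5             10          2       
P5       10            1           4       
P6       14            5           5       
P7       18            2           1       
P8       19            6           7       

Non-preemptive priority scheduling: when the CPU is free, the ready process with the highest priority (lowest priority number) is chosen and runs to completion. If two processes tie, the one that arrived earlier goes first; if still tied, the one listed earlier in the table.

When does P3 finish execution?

39

Timeline: | P1 0-4 | P2 4-6 | P4 6-16 | P5 16-17 | P6 17-22 | P7 22-24 | P8 24-30 | P3 30-39 |
Completion: P1=4  P2=6  P3=39  P4=16  P5=17  P6=22  P7=24  P8=30
Turnaround (C−A): P1=4  P2=5  P3=37  P4=11  P5=7  P6=8  P7=6  P8=11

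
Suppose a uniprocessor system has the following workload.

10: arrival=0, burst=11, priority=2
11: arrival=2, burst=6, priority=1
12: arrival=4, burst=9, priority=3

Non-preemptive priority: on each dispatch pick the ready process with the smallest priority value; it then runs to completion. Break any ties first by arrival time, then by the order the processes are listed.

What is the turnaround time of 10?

11

Schedule: | 10 0-11 | 11 11-17 | 12 17-26 |
Completion: 10=11  11=17  12=26
Turnaround (C−A): 10=11  11=15  12=22
Turnaround(10) = completion − arrival = 11 − 0 = 11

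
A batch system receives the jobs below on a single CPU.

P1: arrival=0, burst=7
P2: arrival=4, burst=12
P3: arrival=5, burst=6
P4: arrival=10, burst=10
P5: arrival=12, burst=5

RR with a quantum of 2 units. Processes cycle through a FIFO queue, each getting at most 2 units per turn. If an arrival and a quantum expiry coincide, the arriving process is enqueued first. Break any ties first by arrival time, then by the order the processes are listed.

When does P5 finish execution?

Timeline: | P1 0-4 | P2 4-6 | P1 6-8 | P3 8-10 | P2 10-12 | P1 12-13 | P4 13-15 | P3 15-17 | P5 17-19 | P2 19-21 | P4 21-23 | P3 23-25 | P5 25-27 | P2 27-29 | P4 29-31 | P5 31-32 | P2 32-34 | P4 34-36 | P2 36-38 | P4 38-40 |
Completion: P1=13  P2=38  P3=25  P4=40  P5=32

32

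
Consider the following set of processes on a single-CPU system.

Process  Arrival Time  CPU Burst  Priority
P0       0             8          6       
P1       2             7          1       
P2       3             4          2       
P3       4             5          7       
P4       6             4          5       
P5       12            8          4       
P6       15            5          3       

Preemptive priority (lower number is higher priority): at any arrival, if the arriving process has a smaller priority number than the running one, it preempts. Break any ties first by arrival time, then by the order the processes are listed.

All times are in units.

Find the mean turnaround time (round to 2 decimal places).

Timeline: | P0 0-2 | P1 2-9 | P2 9-13 | P5 13-15 | P6 15-20 | P5 20-26 | P4 26-30 | P0 30-36 | P3 36-41 |
Completion: P0=36  P1=9  P2=13  P3=41  P4=30  P5=26  P6=20
Turnaround times: P0=36, P1=7, P2=10, P3=37, P4=24, P5=14, P6=5
Average turnaround = (36+7+10+37+24+14+5) / 7 = 133/7 = 19.00

19.00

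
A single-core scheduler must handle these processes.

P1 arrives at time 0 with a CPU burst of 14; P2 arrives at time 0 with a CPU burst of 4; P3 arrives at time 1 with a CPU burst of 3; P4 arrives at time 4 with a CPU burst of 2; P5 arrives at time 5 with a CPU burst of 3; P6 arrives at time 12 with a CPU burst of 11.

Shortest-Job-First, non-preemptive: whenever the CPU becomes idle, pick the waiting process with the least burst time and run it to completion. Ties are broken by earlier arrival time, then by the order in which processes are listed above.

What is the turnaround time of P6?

Timeline: | P2 0-4 | P4 4-6 | P3 6-9 | P5 9-12 | P6 12-23 | P1 23-37 |
Completion: P1=37  P2=4  P3=9  P4=6  P5=12  P6=23
Turnaround (C−A): P1=37  P2=4  P3=8  P4=2  P5=7  P6=11
Turnaround(P6) = completion − arrival = 23 − 12 = 11

11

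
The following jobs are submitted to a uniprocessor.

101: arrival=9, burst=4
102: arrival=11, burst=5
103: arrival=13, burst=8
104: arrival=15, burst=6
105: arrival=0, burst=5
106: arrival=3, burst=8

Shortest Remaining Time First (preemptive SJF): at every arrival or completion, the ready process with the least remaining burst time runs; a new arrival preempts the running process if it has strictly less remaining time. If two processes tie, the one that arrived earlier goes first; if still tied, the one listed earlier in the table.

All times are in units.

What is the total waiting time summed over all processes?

Gantt: | 105 0-5 | 106 5-13 | 101 13-17 | 102 17-22 | 104 22-28 | 103 28-36 |
Completion: 101=17  102=22  103=36  104=28  105=5  106=13
Turnaround (C−A): 101=8  102=11  103=23  104=13  105=5  106=10
Waiting = turnaround − burst: 101=4, 102=6, 103=15, 104=7, 105=0, 106=2
Total waiting = 4 + 6 + 15 + 7 + 0 + 2 = 34

34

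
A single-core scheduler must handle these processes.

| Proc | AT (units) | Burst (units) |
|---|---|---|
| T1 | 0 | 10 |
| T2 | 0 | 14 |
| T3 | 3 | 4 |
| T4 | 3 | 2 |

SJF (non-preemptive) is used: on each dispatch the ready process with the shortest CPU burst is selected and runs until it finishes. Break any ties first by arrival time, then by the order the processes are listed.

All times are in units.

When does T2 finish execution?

Gantt: | T1 0-10 | T4 10-12 | T3 12-16 | T2 16-30 |
Completion: T1=10  T2=30  T3=16  T4=12
Turnaround (C−A): T1=10  T2=30  T3=13  T4=9

30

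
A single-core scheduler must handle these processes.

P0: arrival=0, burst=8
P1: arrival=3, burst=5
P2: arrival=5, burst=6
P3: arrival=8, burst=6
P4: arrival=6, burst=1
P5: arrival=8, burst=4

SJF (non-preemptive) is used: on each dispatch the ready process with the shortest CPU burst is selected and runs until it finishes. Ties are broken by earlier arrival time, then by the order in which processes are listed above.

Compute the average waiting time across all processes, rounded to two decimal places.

Schedule: | P0 0-8 | P4 8-9 | P5 9-13 | P1 13-18 | P2 18-24 | P3 24-30 |
Completion: P0=8  P1=18  P2=24  P3=30  P4=9  P5=13
Turnaround (C−A): P0=8  P1=15  P2=19  P3=22  P4=3  P5=5
Waiting times: P0=0, P1=10, P2=13, P3=16, P4=2, P5=1
Average waiting = (0+10+13+16+2+1) / 6 = 42/6 = 7.00

7.00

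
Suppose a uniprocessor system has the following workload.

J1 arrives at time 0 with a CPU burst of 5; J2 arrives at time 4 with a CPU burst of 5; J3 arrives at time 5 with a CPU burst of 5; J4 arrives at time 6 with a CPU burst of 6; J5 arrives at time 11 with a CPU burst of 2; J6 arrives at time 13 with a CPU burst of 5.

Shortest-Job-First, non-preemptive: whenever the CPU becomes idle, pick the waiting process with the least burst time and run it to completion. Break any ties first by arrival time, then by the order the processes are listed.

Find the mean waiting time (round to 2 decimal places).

5.00

Timeline: | J1 0-5 | J2 5-10 | J3 10-15 | J5 15-17 | J6 17-22 | J4 22-28 |
Completion: J1=5  J2=10  J3=15  J4=28  J5=17  J6=22
Waiting times: J1=0, J2=1, J3=5, J4=16, J5=4, J6=4
Average waiting = (0+1+5+16+4+4) / 6 = 30/6 = 5.00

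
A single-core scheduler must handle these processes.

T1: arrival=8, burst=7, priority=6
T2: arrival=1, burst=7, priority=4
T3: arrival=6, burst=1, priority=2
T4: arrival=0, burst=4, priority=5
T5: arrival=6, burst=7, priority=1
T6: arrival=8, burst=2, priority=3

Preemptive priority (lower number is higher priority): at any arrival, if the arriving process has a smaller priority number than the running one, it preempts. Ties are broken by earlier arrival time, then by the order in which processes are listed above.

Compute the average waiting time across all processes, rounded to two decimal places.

8.83

Schedule: | T4 0-1 | T2 1-6 | T5 6-13 | T3 13-14 | T6 14-16 | T2 16-18 | T4 18-21 | T1 21-28 |
Completion: T1=28  T2=18  T3=14  T4=21  T5=13  T6=16
Turnaround (C−A): T1=20  T2=17  T3=8  T4=21  T5=7  T6=8
Waiting times: T1=13, T2=10, T3=7, T4=17, T5=0, T6=6
Average waiting = (13+10+7+17+0+6) / 6 = 53/6 = 8.83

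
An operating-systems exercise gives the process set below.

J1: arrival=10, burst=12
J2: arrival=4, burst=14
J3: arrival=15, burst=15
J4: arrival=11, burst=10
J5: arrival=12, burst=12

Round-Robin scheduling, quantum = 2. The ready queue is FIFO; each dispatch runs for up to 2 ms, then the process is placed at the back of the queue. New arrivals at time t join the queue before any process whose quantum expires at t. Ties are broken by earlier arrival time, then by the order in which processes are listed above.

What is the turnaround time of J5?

Timeline: | idle 0-4 | J2 4-10 | J1 10-12 | J2 12-14 | J4 14-16 | J5 16-18 | J1 18-20 | J2 20-22 | J3 22-24 | J4 24-26 | J5 26-28 | J1 28-30 | J2 30-32 | J3 32-34 | J4 34-36 | J5 36-38 | J1 38-40 | J2 40-42 | J3 42-44 | J4 44-46 | J5 46-48 | J1 48-50 | J3 50-52 | J4 52-54 | J5 54-56 | J1 56-58 | J3 58-60 | J5 60-62 | J3 62-67 |
Completion: J1=58  J2=42  J3=67  J4=54  J5=62
Turnaround(J5) = completion − arrival = 62 − 12 = 50

50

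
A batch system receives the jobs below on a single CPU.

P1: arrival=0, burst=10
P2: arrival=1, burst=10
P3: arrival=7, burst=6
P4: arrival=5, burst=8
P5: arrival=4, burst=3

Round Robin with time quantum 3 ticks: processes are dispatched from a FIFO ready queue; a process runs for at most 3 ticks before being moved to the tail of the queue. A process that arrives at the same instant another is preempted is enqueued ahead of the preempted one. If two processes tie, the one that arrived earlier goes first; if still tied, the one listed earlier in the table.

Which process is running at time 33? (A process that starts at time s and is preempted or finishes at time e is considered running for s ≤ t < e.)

Gantt: | P1 0-3 | P2 3-6 | P1 6-9 | P5 9-12 | P4 12-15 | P2 15-18 | P3 18-21 | P1 21-24 | P4 24-27 | P2 27-30 | P3 30-33 | P1 33-34 | P4 34-36 | P2 36-37 |
Completion: P1=34  P2=37  P3=33  P4=36  P5=12

P1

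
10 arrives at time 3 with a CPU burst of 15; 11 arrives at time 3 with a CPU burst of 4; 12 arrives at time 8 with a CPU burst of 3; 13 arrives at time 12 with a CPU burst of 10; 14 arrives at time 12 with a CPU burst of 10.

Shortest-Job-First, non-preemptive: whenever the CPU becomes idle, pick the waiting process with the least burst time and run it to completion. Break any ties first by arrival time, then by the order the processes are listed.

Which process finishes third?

12

Schedule: | idle 0-3 | 11 3-7 | 10 7-22 | 12 22-25 | 13 25-35 | 14 35-45 |
Completion: 10=22  11=7  12=25  13=35  14=45
Turnaround (C−A): 10=19  11=4  12=17  13=23  14=33
Finish order: 11 → 10 → 12 → 13 → 14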